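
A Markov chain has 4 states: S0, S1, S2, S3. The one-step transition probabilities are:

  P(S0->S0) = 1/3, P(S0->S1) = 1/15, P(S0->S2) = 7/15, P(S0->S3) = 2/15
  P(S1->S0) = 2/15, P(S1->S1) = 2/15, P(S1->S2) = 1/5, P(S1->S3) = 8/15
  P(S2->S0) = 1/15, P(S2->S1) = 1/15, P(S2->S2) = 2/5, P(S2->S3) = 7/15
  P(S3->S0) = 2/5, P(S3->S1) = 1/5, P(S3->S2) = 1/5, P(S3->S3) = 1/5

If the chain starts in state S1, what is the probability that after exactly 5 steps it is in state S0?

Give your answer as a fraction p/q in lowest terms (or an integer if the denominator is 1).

Computing P^5 by repeated multiplication:
P^1 =
  S0: [1/3, 1/15, 7/15, 2/15]
  S1: [2/15, 2/15, 1/5, 8/15]
  S2: [1/15, 1/15, 2/5, 7/15]
  S3: [2/5, 1/5, 1/5, 1/5]
P^2 =
  S0: [46/225, 4/45, 86/225, 73/225]
  S1: [13/45, 11/75, 62/225, 13/45]
  S2: [11/45, 2/15, 67/225, 73/225]
  S3: [19/75, 8/75, 26/75, 22/75]
P^3 =
  S0: [794/3375, 391/3375, 1117/3375, 1073/3375]
  S1: [281/1125, 388/3375, 1121/3375, 341/1125]
  S2: [56/225, 401/3375, 1096/3375, 346/1125]
  S3: [269/1125, 127/1125, 379/1125, 14/45]
P^4 =
  S0: [12307/50625, 5912/50625, 16652/50625, 15754/50625]
  S1: [98/405, 5809/50625, 1124/3375, 15706/50625]
  S2: [12326/50625, 5852/50625, 5591/16875, 15674/50625]
  S3: [4078/16875, 1952/16875, 5588/16875, 5257/16875]
P^5 =
  S0: [36907/151875, 17609/151875, 251059/759375, 235736/759375]
  S1: [183964/759375, 29282/253125, 50291/151875, 47222/151875]
  S2: [184151/759375, 1171/10125, 251498/759375, 235901/759375]
  S3: [61424/253125, 29341/253125, 83701/253125, 78659/253125]

(P^5)[S1 -> S0] = 183964/759375

Answer: 183964/759375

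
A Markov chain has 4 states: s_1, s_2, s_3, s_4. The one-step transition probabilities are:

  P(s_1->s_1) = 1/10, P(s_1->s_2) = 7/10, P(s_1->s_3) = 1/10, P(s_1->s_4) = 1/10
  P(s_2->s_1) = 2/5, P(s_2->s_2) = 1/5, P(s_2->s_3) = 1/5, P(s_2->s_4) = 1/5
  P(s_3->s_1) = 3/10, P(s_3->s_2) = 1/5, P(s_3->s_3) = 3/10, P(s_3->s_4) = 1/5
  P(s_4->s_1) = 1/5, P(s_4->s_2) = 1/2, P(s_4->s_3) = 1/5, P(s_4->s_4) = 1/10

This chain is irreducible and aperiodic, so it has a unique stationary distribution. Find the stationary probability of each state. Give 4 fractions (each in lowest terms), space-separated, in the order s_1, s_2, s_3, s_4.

Answer: 169/629 240/629 121/629 99/629

Derivation:
The stationary distribution satisfies pi = pi * P, i.e.:
  pi_s_1 = 1/10*pi_s_1 + 2/5*pi_s_2 + 3/10*pi_s_3 + 1/5*pi_s_4
  pi_s_2 = 7/10*pi_s_1 + 1/5*pi_s_2 + 1/5*pi_s_3 + 1/2*pi_s_4
  pi_s_3 = 1/10*pi_s_1 + 1/5*pi_s_2 + 3/10*pi_s_3 + 1/5*pi_s_4
  pi_s_4 = 1/10*pi_s_1 + 1/5*pi_s_2 + 1/5*pi_s_3 + 1/10*pi_s_4
with normalization: pi_s_1 + pi_s_2 + pi_s_3 + pi_s_4 = 1.

Using the first 3 balance equations plus normalization, the linear system A*pi = b is:
  [-9/10, 2/5, 3/10, 1/5] . pi = 0
  [7/10, -4/5, 1/5, 1/2] . pi = 0
  [1/10, 1/5, -7/10, 1/5] . pi = 0
  [1, 1, 1, 1] . pi = 1

Solving yields:
  pi_s_1 = 169/629
  pi_s_2 = 240/629
  pi_s_3 = 121/629
  pi_s_4 = 99/629

Verification (pi * P):
  169/629*1/10 + 240/629*2/5 + 121/629*3/10 + 99/629*1/5 = 169/629 = pi_s_1  (ok)
  169/629*7/10 + 240/629*1/5 + 121/629*1/5 + 99/629*1/2 = 240/629 = pi_s_2  (ok)
  169/629*1/10 + 240/629*1/5 + 121/629*3/10 + 99/629*1/5 = 121/629 = pi_s_3  (ok)
  169/629*1/10 + 240/629*1/5 + 121/629*1/5 + 99/629*1/10 = 99/629 = pi_s_4  (ok)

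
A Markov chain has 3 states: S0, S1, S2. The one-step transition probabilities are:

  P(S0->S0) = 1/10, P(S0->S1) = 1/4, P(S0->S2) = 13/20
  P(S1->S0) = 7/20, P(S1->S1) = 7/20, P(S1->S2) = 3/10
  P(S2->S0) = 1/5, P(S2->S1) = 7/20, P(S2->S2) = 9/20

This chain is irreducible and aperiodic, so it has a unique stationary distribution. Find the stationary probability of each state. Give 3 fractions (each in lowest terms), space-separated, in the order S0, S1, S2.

Answer: 101/446 73/223 199/446

Derivation:
The stationary distribution satisfies pi = pi * P, i.e.:
  pi_S0 = 1/10*pi_S0 + 7/20*pi_S1 + 1/5*pi_S2
  pi_S1 = 1/4*pi_S0 + 7/20*pi_S1 + 7/20*pi_S2
  pi_S2 = 13/20*pi_S0 + 3/10*pi_S1 + 9/20*pi_S2
with normalization: pi_S0 + pi_S1 + pi_S2 = 1.

Using the first 2 balance equations plus normalization, the linear system A*pi = b is:
  [-9/10, 7/20, 1/5] . pi = 0
  [1/4, -13/20, 7/20] . pi = 0
  [1, 1, 1] . pi = 1

Solving yields:
  pi_S0 = 101/446
  pi_S1 = 73/223
  pi_S2 = 199/446

Verification (pi * P):
  101/446*1/10 + 73/223*7/20 + 199/446*1/5 = 101/446 = pi_S0  (ok)
  101/446*1/4 + 73/223*7/20 + 199/446*7/20 = 73/223 = pi_S1  (ok)
  101/446*13/20 + 73/223*3/10 + 199/446*9/20 = 199/446 = pi_S2  (ok)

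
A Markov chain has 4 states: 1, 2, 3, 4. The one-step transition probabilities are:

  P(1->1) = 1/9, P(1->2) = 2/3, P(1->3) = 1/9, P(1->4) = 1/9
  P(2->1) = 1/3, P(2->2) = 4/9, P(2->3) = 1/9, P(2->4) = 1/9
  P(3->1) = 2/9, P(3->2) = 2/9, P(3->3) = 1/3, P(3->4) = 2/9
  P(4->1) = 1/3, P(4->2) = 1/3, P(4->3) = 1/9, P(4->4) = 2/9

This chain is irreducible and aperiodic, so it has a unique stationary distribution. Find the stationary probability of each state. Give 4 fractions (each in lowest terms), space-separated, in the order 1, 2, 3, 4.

The stationary distribution satisfies pi = pi * P, i.e.:
  pi_1 = 1/9*pi_1 + 1/3*pi_2 + 2/9*pi_3 + 1/3*pi_4
  pi_2 = 2/3*pi_1 + 4/9*pi_2 + 2/9*pi_3 + 1/3*pi_4
  pi_3 = 1/9*pi_1 + 1/9*pi_2 + 1/3*pi_3 + 1/9*pi_4
  pi_4 = 1/9*pi_1 + 1/9*pi_2 + 2/9*pi_3 + 2/9*pi_4
with normalization: pi_1 + pi_2 + pi_3 + pi_4 = 1.

Using the first 3 balance equations plus normalization, the linear system A*pi = b is:
  [-8/9, 1/3, 2/9, 1/3] . pi = 0
  [2/3, -5/9, 2/9, 1/3] . pi = 0
  [1/9, 1/9, -2/3, 1/9] . pi = 0
  [1, 1, 1, 1] . pi = 1

Solving yields:
  pi_1 = 20/77
  pi_2 = 5/11
  pi_3 = 1/7
  pi_4 = 1/7

Verification (pi * P):
  20/77*1/9 + 5/11*1/3 + 1/7*2/9 + 1/7*1/3 = 20/77 = pi_1  (ok)
  20/77*2/3 + 5/11*4/9 + 1/7*2/9 + 1/7*1/3 = 5/11 = pi_2  (ok)
  20/77*1/9 + 5/11*1/9 + 1/7*1/3 + 1/7*1/9 = 1/7 = pi_3  (ok)
  20/77*1/9 + 5/11*1/9 + 1/7*2/9 + 1/7*2/9 = 1/7 = pi_4  (ok)

Answer: 20/77 5/11 1/7 1/7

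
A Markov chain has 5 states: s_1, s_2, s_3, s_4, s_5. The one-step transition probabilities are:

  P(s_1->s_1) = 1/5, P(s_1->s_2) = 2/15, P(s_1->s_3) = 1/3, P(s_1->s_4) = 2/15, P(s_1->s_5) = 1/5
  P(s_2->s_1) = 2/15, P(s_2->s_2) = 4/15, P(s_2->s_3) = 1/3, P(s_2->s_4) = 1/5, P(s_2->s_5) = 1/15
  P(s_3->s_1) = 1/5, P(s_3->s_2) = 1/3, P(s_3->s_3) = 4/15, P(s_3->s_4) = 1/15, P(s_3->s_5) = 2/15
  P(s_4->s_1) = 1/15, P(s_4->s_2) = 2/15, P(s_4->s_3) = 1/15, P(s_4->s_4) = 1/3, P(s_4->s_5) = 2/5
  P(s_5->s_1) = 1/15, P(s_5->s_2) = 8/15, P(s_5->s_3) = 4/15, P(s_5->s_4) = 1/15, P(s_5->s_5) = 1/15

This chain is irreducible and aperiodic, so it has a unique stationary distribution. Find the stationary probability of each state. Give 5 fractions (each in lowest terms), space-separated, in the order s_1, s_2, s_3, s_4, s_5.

Answer: 6159/44138 12631/44138 11649/44138 6869/44138 3415/22069

Derivation:
The stationary distribution satisfies pi = pi * P, i.e.:
  pi_s_1 = 1/5*pi_s_1 + 2/15*pi_s_2 + 1/5*pi_s_3 + 1/15*pi_s_4 + 1/15*pi_s_5
  pi_s_2 = 2/15*pi_s_1 + 4/15*pi_s_2 + 1/3*pi_s_3 + 2/15*pi_s_4 + 8/15*pi_s_5
  pi_s_3 = 1/3*pi_s_1 + 1/3*pi_s_2 + 4/15*pi_s_3 + 1/15*pi_s_4 + 4/15*pi_s_5
  pi_s_4 = 2/15*pi_s_1 + 1/5*pi_s_2 + 1/15*pi_s_3 + 1/3*pi_s_4 + 1/15*pi_s_5
  pi_s_5 = 1/5*pi_s_1 + 1/15*pi_s_2 + 2/15*pi_s_3 + 2/5*pi_s_4 + 1/15*pi_s_5
with normalization: pi_s_1 + pi_s_2 + pi_s_3 + pi_s_4 + pi_s_5 = 1.

Using the first 4 balance equations plus normalization, the linear system A*pi = b is:
  [-4/5, 2/15, 1/5, 1/15, 1/15] . pi = 0
  [2/15, -11/15, 1/3, 2/15, 8/15] . pi = 0
  [1/3, 1/3, -11/15, 1/15, 4/15] . pi = 0
  [2/15, 1/5, 1/15, -2/3, 1/15] . pi = 0
  [1, 1, 1, 1, 1] . pi = 1

Solving yields:
  pi_s_1 = 6159/44138
  pi_s_2 = 12631/44138
  pi_s_3 = 11649/44138
  pi_s_4 = 6869/44138
  pi_s_5 = 3415/22069

Verification (pi * P):
  6159/44138*1/5 + 12631/44138*2/15 + 11649/44138*1/5 + 6869/44138*1/15 + 3415/22069*1/15 = 6159/44138 = pi_s_1  (ok)
  6159/44138*2/15 + 12631/44138*4/15 + 11649/44138*1/3 + 6869/44138*2/15 + 3415/22069*8/15 = 12631/44138 = pi_s_2  (ok)
  6159/44138*1/3 + 12631/44138*1/3 + 11649/44138*4/15 + 6869/44138*1/15 + 3415/22069*4/15 = 11649/44138 = pi_s_3  (ok)
  6159/44138*2/15 + 12631/44138*1/5 + 11649/44138*1/15 + 6869/44138*1/3 + 3415/22069*1/15 = 6869/44138 = pi_s_4  (ok)
  6159/44138*1/5 + 12631/44138*1/15 + 11649/44138*2/15 + 6869/44138*2/5 + 3415/22069*1/15 = 3415/22069 = pi_s_5  (ok)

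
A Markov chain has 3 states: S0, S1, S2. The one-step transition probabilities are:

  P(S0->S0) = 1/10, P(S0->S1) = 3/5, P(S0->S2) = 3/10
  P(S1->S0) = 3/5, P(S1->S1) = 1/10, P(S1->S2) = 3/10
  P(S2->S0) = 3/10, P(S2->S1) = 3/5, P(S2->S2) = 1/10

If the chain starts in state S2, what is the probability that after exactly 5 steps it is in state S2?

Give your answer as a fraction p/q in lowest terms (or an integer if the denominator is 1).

Answer: 1561/6250

Derivation:
Computing P^5 by repeated multiplication:
P^1 =
  S0: [1/10, 3/5, 3/10]
  S1: [3/5, 1/10, 3/10]
  S2: [3/10, 3/5, 1/10]
P^2 =
  S0: [23/50, 3/10, 6/25]
  S1: [21/100, 11/20, 6/25]
  S2: [21/50, 3/10, 7/25]
P^3 =
  S0: [149/500, 9/20, 63/250]
  S1: [423/1000, 13/40, 63/250]
  S2: [153/500, 9/20, 61/250]
P^4 =
  S0: [1877/5000, 3/8, 156/625]
  S1: [3129/10000, 7/16, 156/625]
  S2: [1869/5000, 3/8, 157/625]
P^5 =
  S0: [16871/50000, 33/80, 1563/6250]
  S1: [36867/100000, 61/160, 1563/6250]
  S2: [16887/50000, 33/80, 1561/6250]

(P^5)[S2 -> S2] = 1561/6250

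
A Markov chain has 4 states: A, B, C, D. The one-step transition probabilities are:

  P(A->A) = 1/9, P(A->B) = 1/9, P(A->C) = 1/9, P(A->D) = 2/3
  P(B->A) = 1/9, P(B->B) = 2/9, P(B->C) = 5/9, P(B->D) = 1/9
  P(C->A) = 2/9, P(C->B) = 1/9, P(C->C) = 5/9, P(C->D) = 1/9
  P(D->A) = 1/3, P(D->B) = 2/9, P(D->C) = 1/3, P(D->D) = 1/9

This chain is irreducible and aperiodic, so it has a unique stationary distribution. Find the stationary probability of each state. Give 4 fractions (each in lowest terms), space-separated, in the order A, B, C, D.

The stationary distribution satisfies pi = pi * P, i.e.:
  pi_A = 1/9*pi_A + 1/9*pi_B + 2/9*pi_C + 1/3*pi_D
  pi_B = 1/9*pi_A + 2/9*pi_B + 1/9*pi_C + 2/9*pi_D
  pi_C = 1/9*pi_A + 5/9*pi_B + 5/9*pi_C + 1/3*pi_D
  pi_D = 2/3*pi_A + 1/9*pi_B + 1/9*pi_C + 1/9*pi_D
with normalization: pi_A + pi_B + pi_C + pi_D = 1.

Using the first 3 balance equations plus normalization, the linear system A*pi = b is:
  [-8/9, 1/9, 2/9, 1/3] . pi = 0
  [1/9, -7/9, 1/9, 2/9] . pi = 0
  [1/9, 5/9, -4/9, 1/3] . pi = 0
  [1, 1, 1, 1] . pi = 1

Solving yields:
  pi_A = 142/685
  pi_B = 21/137
  pi_C = 283/685
  pi_D = 31/137

Verification (pi * P):
  142/685*1/9 + 21/137*1/9 + 283/685*2/9 + 31/137*1/3 = 142/685 = pi_A  (ok)
  142/685*1/9 + 21/137*2/9 + 283/685*1/9 + 31/137*2/9 = 21/137 = pi_B  (ok)
  142/685*1/9 + 21/137*5/9 + 283/685*5/9 + 31/137*1/3 = 283/685 = pi_C  (ok)
  142/685*2/3 + 21/137*1/9 + 283/685*1/9 + 31/137*1/9 = 31/137 = pi_D  (ok)

Answer: 142/685 21/137 283/685 31/137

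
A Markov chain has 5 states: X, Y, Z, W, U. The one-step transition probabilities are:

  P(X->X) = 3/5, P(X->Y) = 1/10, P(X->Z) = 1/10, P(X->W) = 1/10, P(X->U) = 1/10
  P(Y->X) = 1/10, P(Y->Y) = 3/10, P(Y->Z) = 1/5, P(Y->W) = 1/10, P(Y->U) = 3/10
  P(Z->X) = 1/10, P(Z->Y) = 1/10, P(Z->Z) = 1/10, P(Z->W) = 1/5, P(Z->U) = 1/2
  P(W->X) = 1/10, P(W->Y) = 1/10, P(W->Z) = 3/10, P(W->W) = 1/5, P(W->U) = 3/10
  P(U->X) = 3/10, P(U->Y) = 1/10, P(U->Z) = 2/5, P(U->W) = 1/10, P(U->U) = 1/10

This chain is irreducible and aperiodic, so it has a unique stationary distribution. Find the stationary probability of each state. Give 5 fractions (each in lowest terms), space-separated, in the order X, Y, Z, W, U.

The stationary distribution satisfies pi = pi * P, i.e.:
  pi_X = 3/5*pi_X + 1/10*pi_Y + 1/10*pi_Z + 1/10*pi_W + 3/10*pi_U
  pi_Y = 1/10*pi_X + 3/10*pi_Y + 1/10*pi_Z + 1/10*pi_W + 1/10*pi_U
  pi_Z = 1/10*pi_X + 1/5*pi_Y + 1/10*pi_Z + 3/10*pi_W + 2/5*pi_U
  pi_W = 1/10*pi_X + 1/10*pi_Y + 1/5*pi_Z + 1/5*pi_W + 1/10*pi_U
  pi_U = 1/10*pi_X + 3/10*pi_Y + 1/2*pi_Z + 3/10*pi_W + 1/10*pi_U
with normalization: pi_X + pi_Y + pi_Z + pi_W + pi_U = 1.

Using the first 4 balance equations plus normalization, the linear system A*pi = b is:
  [-2/5, 1/10, 1/10, 1/10, 3/10] . pi = 0
  [1/10, -7/10, 1/10, 1/10, 1/10] . pi = 0
  [1/10, 1/5, -9/10, 3/10, 2/5] . pi = 0
  [1/10, 1/10, 1/5, -4/5, 1/10] . pi = 0
  [1, 1, 1, 1, 1] . pi = 1

Solving yields:
  pi_X = 451/1532
  pi_Y = 1/8
  pi_Z = 161/766
  pi_W = 103/766
  pi_U = 723/3064

Verification (pi * P):
  451/1532*3/5 + 1/8*1/10 + 161/766*1/10 + 103/766*1/10 + 723/3064*3/10 = 451/1532 = pi_X  (ok)
  451/1532*1/10 + 1/8*3/10 + 161/766*1/10 + 103/766*1/10 + 723/3064*1/10 = 1/8 = pi_Y  (ok)
  451/1532*1/10 + 1/8*1/5 + 161/766*1/10 + 103/766*3/10 + 723/3064*2/5 = 161/766 = pi_Z  (ok)
  451/1532*1/10 + 1/8*1/10 + 161/766*1/5 + 103/766*1/5 + 723/3064*1/10 = 103/766 = pi_W  (ok)
  451/1532*1/10 + 1/8*3/10 + 161/766*1/2 + 103/766*3/10 + 723/3064*1/10 = 723/3064 = pi_U  (ok)

Answer: 451/1532 1/8 161/766 103/766 723/3064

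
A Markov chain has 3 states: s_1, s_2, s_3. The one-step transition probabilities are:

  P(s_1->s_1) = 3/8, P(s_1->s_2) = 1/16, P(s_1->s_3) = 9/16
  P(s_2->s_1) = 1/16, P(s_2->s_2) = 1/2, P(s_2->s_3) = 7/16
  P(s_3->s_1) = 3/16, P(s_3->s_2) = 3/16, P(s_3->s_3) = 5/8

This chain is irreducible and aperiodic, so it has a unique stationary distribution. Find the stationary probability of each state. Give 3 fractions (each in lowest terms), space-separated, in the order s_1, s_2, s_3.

Answer: 27/139 33/139 79/139

Derivation:
The stationary distribution satisfies pi = pi * P, i.e.:
  pi_s_1 = 3/8*pi_s_1 + 1/16*pi_s_2 + 3/16*pi_s_3
  pi_s_2 = 1/16*pi_s_1 + 1/2*pi_s_2 + 3/16*pi_s_3
  pi_s_3 = 9/16*pi_s_1 + 7/16*pi_s_2 + 5/8*pi_s_3
with normalization: pi_s_1 + pi_s_2 + pi_s_3 = 1.

Using the first 2 balance equations plus normalization, the linear system A*pi = b is:
  [-5/8, 1/16, 3/16] . pi = 0
  [1/16, -1/2, 3/16] . pi = 0
  [1, 1, 1] . pi = 1

Solving yields:
  pi_s_1 = 27/139
  pi_s_2 = 33/139
  pi_s_3 = 79/139

Verification (pi * P):
  27/139*3/8 + 33/139*1/16 + 79/139*3/16 = 27/139 = pi_s_1  (ok)
  27/139*1/16 + 33/139*1/2 + 79/139*3/16 = 33/139 = pi_s_2  (ok)
  27/139*9/16 + 33/139*7/16 + 79/139*5/8 = 79/139 = pi_s_3  (ok)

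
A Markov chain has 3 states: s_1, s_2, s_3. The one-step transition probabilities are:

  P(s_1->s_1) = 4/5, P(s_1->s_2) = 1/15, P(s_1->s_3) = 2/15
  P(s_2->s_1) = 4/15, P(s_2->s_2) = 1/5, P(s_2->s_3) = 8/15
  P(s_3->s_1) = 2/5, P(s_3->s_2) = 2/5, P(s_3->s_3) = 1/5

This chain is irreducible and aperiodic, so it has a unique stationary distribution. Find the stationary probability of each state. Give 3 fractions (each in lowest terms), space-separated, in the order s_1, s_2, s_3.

The stationary distribution satisfies pi = pi * P, i.e.:
  pi_s_1 = 4/5*pi_s_1 + 4/15*pi_s_2 + 2/5*pi_s_3
  pi_s_2 = 1/15*pi_s_1 + 1/5*pi_s_2 + 2/5*pi_s_3
  pi_s_3 = 2/15*pi_s_1 + 8/15*pi_s_2 + 1/5*pi_s_3
with normalization: pi_s_1 + pi_s_2 + pi_s_3 = 1.

Using the first 2 balance equations plus normalization, the linear system A*pi = b is:
  [-1/5, 4/15, 2/5] . pi = 0
  [1/15, -4/5, 2/5] . pi = 0
  [1, 1, 1] . pi = 1

Solving yields:
  pi_s_1 = 12/19
  pi_s_2 = 3/19
  pi_s_3 = 4/19

Verification (pi * P):
  12/19*4/5 + 3/19*4/15 + 4/19*2/5 = 12/19 = pi_s_1  (ok)
  12/19*1/15 + 3/19*1/5 + 4/19*2/5 = 3/19 = pi_s_2  (ok)
  12/19*2/15 + 3/19*8/15 + 4/19*1/5 = 4/19 = pi_s_3  (ok)

Answer: 12/19 3/19 4/19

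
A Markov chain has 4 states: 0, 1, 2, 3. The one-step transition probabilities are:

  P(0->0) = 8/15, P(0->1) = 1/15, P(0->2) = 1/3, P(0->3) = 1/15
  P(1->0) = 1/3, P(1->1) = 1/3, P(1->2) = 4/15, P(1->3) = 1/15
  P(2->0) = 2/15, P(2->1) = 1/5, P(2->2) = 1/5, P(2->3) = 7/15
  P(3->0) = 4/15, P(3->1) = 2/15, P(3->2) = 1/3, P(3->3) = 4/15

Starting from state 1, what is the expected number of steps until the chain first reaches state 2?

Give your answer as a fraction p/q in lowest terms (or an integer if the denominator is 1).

Let h_i = expected steps to first reach 2 from state i.
Boundary: h_2 = 0.
First-step equations for the other states:
  h_0 = 1 + 8/15*h_0 + 1/15*h_1 + 1/3*h_2 + 1/15*h_3
  h_1 = 1 + 1/3*h_0 + 1/3*h_1 + 4/15*h_2 + 1/15*h_3
  h_3 = 1 + 4/15*h_0 + 2/15*h_1 + 1/3*h_2 + 4/15*h_3

Substituting h_2 = 0 and rearranging gives the linear system (I - Q) h = 1:
  [7/15, -1/15, -1/15] . (h_0, h_1, h_3) = 1
  [-1/3, 2/3, -1/15] . (h_0, h_1, h_3) = 1
  [-4/15, -2/15, 11/15] . (h_0, h_1, h_3) = 1

Solving yields:
  h_0 = 1980/647
  h_1 = 2160/647
  h_3 = 1995/647

Starting state is 1, so the expected hitting time is h_1 = 2160/647.

Answer: 2160/647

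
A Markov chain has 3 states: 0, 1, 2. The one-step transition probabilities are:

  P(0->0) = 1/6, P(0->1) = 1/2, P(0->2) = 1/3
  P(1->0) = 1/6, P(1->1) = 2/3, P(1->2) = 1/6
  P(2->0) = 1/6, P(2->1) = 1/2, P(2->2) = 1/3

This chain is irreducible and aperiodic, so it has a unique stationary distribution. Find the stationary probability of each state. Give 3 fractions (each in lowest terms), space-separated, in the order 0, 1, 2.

Answer: 1/6 3/5 7/30

Derivation:
The stationary distribution satisfies pi = pi * P, i.e.:
  pi_0 = 1/6*pi_0 + 1/6*pi_1 + 1/6*pi_2
  pi_1 = 1/2*pi_0 + 2/3*pi_1 + 1/2*pi_2
  pi_2 = 1/3*pi_0 + 1/6*pi_1 + 1/3*pi_2
with normalization: pi_0 + pi_1 + pi_2 = 1.

Using the first 2 balance equations plus normalization, the linear system A*pi = b is:
  [-5/6, 1/6, 1/6] . pi = 0
  [1/2, -1/3, 1/2] . pi = 0
  [1, 1, 1] . pi = 1

Solving yields:
  pi_0 = 1/6
  pi_1 = 3/5
  pi_2 = 7/30

Verification (pi * P):
  1/6*1/6 + 3/5*1/6 + 7/30*1/6 = 1/6 = pi_0  (ok)
  1/6*1/2 + 3/5*2/3 + 7/30*1/2 = 3/5 = pi_1  (ok)
  1/6*1/3 + 3/5*1/6 + 7/30*1/3 = 7/30 = pi_2  (ok)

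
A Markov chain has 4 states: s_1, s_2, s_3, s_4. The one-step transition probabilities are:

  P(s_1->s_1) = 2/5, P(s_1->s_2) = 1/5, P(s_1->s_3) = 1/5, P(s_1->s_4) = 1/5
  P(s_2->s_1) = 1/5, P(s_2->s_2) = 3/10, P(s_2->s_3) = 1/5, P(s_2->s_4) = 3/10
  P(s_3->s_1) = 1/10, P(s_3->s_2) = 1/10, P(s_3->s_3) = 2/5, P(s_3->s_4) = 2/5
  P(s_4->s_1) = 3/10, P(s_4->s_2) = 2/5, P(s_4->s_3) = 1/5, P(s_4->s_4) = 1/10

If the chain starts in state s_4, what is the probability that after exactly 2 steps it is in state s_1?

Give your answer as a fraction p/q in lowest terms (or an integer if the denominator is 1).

Computing P^2 by repeated multiplication:
P^1 =
  s_1: [2/5, 1/5, 1/5, 1/5]
  s_2: [1/5, 3/10, 1/5, 3/10]
  s_3: [1/10, 1/10, 2/5, 2/5]
  s_4: [3/10, 2/5, 1/5, 1/10]
P^2 =
  s_1: [7/25, 6/25, 6/25, 6/25]
  s_2: [1/4, 27/100, 6/25, 6/25]
  s_3: [11/50, 1/4, 7/25, 1/4]
  s_4: [1/4, 6/25, 6/25, 27/100]

(P^2)[s_4 -> s_1] = 1/4

Answer: 1/4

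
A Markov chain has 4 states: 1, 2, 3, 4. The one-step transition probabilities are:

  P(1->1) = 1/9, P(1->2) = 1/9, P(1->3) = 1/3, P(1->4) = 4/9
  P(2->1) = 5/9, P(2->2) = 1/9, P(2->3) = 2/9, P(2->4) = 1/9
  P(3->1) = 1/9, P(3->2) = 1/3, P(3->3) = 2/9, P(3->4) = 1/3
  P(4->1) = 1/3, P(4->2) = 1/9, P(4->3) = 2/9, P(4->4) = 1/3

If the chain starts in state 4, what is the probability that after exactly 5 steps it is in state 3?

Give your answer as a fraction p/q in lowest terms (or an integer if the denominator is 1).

Answer: 14815/59049

Derivation:
Computing P^5 by repeated multiplication:
P^1 =
  1: [1/9, 1/9, 1/3, 4/9]
  2: [5/9, 1/9, 2/9, 1/9]
  3: [1/9, 1/3, 2/9, 1/3]
  4: [1/3, 1/9, 2/9, 1/3]
P^2 =
  1: [7/27, 5/27, 19/81, 26/81]
  2: [5/27, 13/81, 23/81, 10/27]
  3: [1/3, 13/81, 19/81, 22/81]
  4: [19/81, 13/81, 7/27, 28/81]
P^3 =
  1: [193/729, 119/729, 61/243, 26/81]
  2: [193/729, 127/729, 59/243, 232/729]
  3: [59/243, 119/729, 7/27, 244/729]
  4: [7/27, 41/243, 181/729, 236/729]
P^4 =
  1: [1673/6561, 365/2187, 1651/6561, 238/729]
  2: [7/27, 361/2187, 1651/6561, 2126/6561]
  3: [1693/6561, 41/243, 545/2187, 2126/6561]
  4: [1693/6561, 1091/6561, 61/243, 710/2187]
P^5 =
  1: [5075/19683, 9863/59049, 14795/59049, 19166/59049]
  2: [15145/59049, 9863/59049, 61/243, 6406/19683]
  3: [15241/59049, 3277/19683, 14815/59049, 19162/59049]
  4: [15185/59049, 365/2187, 14815/59049, 6398/19683]

(P^5)[4 -> 3] = 14815/59049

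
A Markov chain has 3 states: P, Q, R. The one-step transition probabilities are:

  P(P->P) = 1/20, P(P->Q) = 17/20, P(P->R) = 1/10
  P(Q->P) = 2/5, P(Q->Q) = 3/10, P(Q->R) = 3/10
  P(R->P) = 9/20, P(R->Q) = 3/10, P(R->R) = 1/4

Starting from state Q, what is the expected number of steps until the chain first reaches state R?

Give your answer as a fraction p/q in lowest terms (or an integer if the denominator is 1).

Let h_i = expected steps to first reach R from state i.
Boundary: h_R = 0.
First-step equations for the other states:
  h_P = 1 + 1/20*h_P + 17/20*h_Q + 1/10*h_R
  h_Q = 1 + 2/5*h_P + 3/10*h_Q + 3/10*h_R

Substituting h_R = 0 and rearranging gives the linear system (I - Q) h = 1:
  [19/20, -17/20] . (h_P, h_Q) = 1
  [-2/5, 7/10] . (h_P, h_Q) = 1

Solving yields:
  h_P = 62/13
  h_Q = 54/13

Starting state is Q, so the expected hitting time is h_Q = 54/13.

Answer: 54/13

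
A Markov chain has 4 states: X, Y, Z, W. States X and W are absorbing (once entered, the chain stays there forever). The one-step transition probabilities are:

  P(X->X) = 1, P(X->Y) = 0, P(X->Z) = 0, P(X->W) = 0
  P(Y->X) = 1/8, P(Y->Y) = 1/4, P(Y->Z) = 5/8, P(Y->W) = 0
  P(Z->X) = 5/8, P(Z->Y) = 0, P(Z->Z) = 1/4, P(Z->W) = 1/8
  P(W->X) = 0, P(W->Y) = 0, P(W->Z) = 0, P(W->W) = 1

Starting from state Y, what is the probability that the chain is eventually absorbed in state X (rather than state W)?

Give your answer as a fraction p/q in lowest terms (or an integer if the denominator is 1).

Let a_i = P(absorbed in X | start in state i).
Boundary conditions: a_X = 1, a_W = 0.
For each transient state i, a_i = sum_j P(i->j) * a_j:
  a_Y = 1/8*a_X + 1/4*a_Y + 5/8*a_Z + 0*a_W
  a_Z = 5/8*a_X + 0*a_Y + 1/4*a_Z + 1/8*a_W

Substituting a_X = 1 and a_W = 0, rearrange to (I - Q) a = r where r[i] = P(i -> X):
  [3/4, -5/8] . (a_Y, a_Z) = 1/8
  [0, 3/4] . (a_Y, a_Z) = 5/8

Solving yields:
  a_Y = 31/36
  a_Z = 5/6

Starting state is Y, so the absorption probability is a_Y = 31/36.

Answer: 31/36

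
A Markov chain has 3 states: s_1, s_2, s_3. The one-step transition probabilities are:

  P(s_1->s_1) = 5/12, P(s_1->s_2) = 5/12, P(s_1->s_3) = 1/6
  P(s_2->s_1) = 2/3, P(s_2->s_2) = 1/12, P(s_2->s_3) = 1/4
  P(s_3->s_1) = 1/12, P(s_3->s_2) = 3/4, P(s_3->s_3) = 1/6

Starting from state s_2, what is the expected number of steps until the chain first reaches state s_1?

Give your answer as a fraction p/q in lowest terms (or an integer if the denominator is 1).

Let h_i = expected steps to first reach s_1 from state i.
Boundary: h_s_1 = 0.
First-step equations for the other states:
  h_s_2 = 1 + 2/3*h_s_1 + 1/12*h_s_2 + 1/4*h_s_3
  h_s_3 = 1 + 1/12*h_s_1 + 3/4*h_s_2 + 1/6*h_s_3

Substituting h_s_1 = 0 and rearranging gives the linear system (I - Q) h = 1:
  [11/12, -1/4] . (h_s_2, h_s_3) = 1
  [-3/4, 5/6] . (h_s_2, h_s_3) = 1

Solving yields:
  h_s_2 = 156/83
  h_s_3 = 240/83

Starting state is s_2, so the expected hitting time is h_s_2 = 156/83.

Answer: 156/83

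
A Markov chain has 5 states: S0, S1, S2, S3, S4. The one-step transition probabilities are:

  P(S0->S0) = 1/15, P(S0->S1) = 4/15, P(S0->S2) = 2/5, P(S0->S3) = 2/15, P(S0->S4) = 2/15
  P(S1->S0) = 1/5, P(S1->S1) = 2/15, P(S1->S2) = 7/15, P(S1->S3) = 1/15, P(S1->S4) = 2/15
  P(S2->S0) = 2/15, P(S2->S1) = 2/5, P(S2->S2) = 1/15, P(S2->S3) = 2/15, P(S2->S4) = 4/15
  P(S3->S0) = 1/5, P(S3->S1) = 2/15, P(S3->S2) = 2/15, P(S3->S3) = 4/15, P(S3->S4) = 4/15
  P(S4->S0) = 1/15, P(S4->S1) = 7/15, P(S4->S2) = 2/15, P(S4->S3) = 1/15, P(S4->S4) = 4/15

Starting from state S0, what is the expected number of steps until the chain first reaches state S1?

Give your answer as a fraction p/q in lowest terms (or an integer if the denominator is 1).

Answer: 13185/4234

Derivation:
Let h_i = expected steps to first reach S1 from state i.
Boundary: h_S1 = 0.
First-step equations for the other states:
  h_S0 = 1 + 1/15*h_S0 + 4/15*h_S1 + 2/5*h_S2 + 2/15*h_S3 + 2/15*h_S4
  h_S2 = 1 + 2/15*h_S0 + 2/5*h_S1 + 1/15*h_S2 + 2/15*h_S3 + 4/15*h_S4
  h_S3 = 1 + 1/5*h_S0 + 2/15*h_S1 + 2/15*h_S2 + 4/15*h_S3 + 4/15*h_S4
  h_S4 = 1 + 1/15*h_S0 + 7/15*h_S1 + 2/15*h_S2 + 1/15*h_S3 + 4/15*h_S4

Substituting h_S1 = 0 and rearranging gives the linear system (I - Q) h = 1:
  [14/15, -2/5, -2/15, -2/15] . (h_S0, h_S2, h_S3, h_S4) = 1
  [-2/15, 14/15, -2/15, -4/15] . (h_S0, h_S2, h_S3, h_S4) = 1
  [-1/5, -2/15, 11/15, -4/15] . (h_S0, h_S2, h_S3, h_S4) = 1
  [-1/15, -2/15, -1/15, 11/15] . (h_S0, h_S2, h_S3, h_S4) = 1

Solving yields:
  h_S0 = 13185/4234
  h_S2 = 11595/4234
  h_S3 = 15285/4234
  h_S4 = 5235/2117

Starting state is S0, so the expected hitting time is h_S0 = 13185/4234.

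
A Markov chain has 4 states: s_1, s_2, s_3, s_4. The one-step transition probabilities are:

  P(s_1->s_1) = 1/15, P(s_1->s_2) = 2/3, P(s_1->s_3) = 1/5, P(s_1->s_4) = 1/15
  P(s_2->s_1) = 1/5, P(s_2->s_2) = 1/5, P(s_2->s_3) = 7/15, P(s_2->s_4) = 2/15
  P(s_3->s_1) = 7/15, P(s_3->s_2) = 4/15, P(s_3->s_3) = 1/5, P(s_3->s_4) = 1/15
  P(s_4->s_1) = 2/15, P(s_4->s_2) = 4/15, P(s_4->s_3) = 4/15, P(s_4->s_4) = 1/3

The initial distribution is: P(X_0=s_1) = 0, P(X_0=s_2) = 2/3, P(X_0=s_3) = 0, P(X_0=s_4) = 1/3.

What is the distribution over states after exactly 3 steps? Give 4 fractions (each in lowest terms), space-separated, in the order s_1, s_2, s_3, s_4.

Propagating the distribution step by step (d_{t+1} = d_t * P):
d_0 = (s_1=0, s_2=2/3, s_3=0, s_4=1/3)
  d_1[s_1] = 0*1/15 + 2/3*1/5 + 0*7/15 + 1/3*2/15 = 8/45
  d_1[s_2] = 0*2/3 + 2/3*1/5 + 0*4/15 + 1/3*4/15 = 2/9
  d_1[s_3] = 0*1/5 + 2/3*7/15 + 0*1/5 + 1/3*4/15 = 2/5
  d_1[s_4] = 0*1/15 + 2/3*2/15 + 0*1/15 + 1/3*1/3 = 1/5
d_1 = (s_1=8/45, s_2=2/9, s_3=2/5, s_4=1/5)
  d_2[s_1] = 8/45*1/15 + 2/9*1/5 + 2/5*7/15 + 1/5*2/15 = 182/675
  d_2[s_2] = 8/45*2/3 + 2/9*1/5 + 2/5*4/15 + 1/5*4/15 = 218/675
  d_2[s_3] = 8/45*1/5 + 2/9*7/15 + 2/5*1/5 + 1/5*4/15 = 184/675
  d_2[s_4] = 8/45*1/15 + 2/9*2/15 + 2/5*1/15 + 1/5*1/3 = 91/675
d_2 = (s_1=182/675, s_2=218/675, s_3=184/675, s_4=91/675)
  d_3[s_1] = 182/675*1/15 + 218/675*1/5 + 184/675*7/15 + 91/675*2/15 = 2306/10125
  d_3[s_2] = 182/675*2/3 + 218/675*1/5 + 184/675*4/15 + 91/675*4/15 = 3574/10125
  d_3[s_3] = 182/675*1/5 + 218/675*7/15 + 184/675*1/5 + 91/675*4/15 = 332/1125
  d_3[s_4] = 182/675*1/15 + 218/675*2/15 + 184/675*1/15 + 91/675*1/3 = 419/3375
d_3 = (s_1=2306/10125, s_2=3574/10125, s_3=332/1125, s_4=419/3375)

Answer: 2306/10125 3574/10125 332/1125 419/3375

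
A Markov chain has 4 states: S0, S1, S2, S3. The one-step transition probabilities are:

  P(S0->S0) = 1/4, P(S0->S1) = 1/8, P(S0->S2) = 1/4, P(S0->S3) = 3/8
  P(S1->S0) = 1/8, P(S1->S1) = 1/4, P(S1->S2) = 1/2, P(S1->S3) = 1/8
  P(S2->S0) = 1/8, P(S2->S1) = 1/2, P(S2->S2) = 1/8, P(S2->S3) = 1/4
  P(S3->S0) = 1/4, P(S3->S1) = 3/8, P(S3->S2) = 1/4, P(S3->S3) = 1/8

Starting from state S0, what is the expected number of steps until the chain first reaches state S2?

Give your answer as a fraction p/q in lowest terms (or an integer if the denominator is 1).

Answer: 148/45

Derivation:
Let h_i = expected steps to first reach S2 from state i.
Boundary: h_S2 = 0.
First-step equations for the other states:
  h_S0 = 1 + 1/4*h_S0 + 1/8*h_S1 + 1/4*h_S2 + 3/8*h_S3
  h_S1 = 1 + 1/8*h_S0 + 1/4*h_S1 + 1/2*h_S2 + 1/8*h_S3
  h_S3 = 1 + 1/4*h_S0 + 3/8*h_S1 + 1/4*h_S2 + 1/8*h_S3

Substituting h_S2 = 0 and rearranging gives the linear system (I - Q) h = 1:
  [3/4, -1/8, -3/8] . (h_S0, h_S1, h_S3) = 1
  [-1/8, 3/4, -1/8] . (h_S0, h_S1, h_S3) = 1
  [-1/4, -3/8, 7/8] . (h_S0, h_S1, h_S3) = 1

Solving yields:
  h_S0 = 148/45
  h_S1 = 12/5
  h_S3 = 28/9

Starting state is S0, so the expected hitting time is h_S0 = 148/45.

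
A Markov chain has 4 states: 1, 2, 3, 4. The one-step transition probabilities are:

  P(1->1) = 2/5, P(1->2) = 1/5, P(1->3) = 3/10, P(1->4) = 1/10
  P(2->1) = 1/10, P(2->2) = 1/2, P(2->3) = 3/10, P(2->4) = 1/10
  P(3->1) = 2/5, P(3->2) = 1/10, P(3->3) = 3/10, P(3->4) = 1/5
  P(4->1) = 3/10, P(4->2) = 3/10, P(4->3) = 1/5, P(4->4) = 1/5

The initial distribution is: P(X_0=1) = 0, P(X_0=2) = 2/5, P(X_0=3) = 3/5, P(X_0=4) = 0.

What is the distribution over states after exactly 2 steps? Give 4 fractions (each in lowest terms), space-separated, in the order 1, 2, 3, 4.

Propagating the distribution step by step (d_{t+1} = d_t * P):
d_0 = (1=0, 2=2/5, 3=3/5, 4=0)
  d_1[1] = 0*2/5 + 2/5*1/10 + 3/5*2/5 + 0*3/10 = 7/25
  d_1[2] = 0*1/5 + 2/5*1/2 + 3/5*1/10 + 0*3/10 = 13/50
  d_1[3] = 0*3/10 + 2/5*3/10 + 3/5*3/10 + 0*1/5 = 3/10
  d_1[4] = 0*1/10 + 2/5*1/10 + 3/5*1/5 + 0*1/5 = 4/25
d_1 = (1=7/25, 2=13/50, 3=3/10, 4=4/25)
  d_2[1] = 7/25*2/5 + 13/50*1/10 + 3/10*2/5 + 4/25*3/10 = 153/500
  d_2[2] = 7/25*1/5 + 13/50*1/2 + 3/10*1/10 + 4/25*3/10 = 33/125
  d_2[3] = 7/25*3/10 + 13/50*3/10 + 3/10*3/10 + 4/25*1/5 = 71/250
  d_2[4] = 7/25*1/10 + 13/50*1/10 + 3/10*1/5 + 4/25*1/5 = 73/500
d_2 = (1=153/500, 2=33/125, 3=71/250, 4=73/500)

Answer: 153/500 33/125 71/250 73/500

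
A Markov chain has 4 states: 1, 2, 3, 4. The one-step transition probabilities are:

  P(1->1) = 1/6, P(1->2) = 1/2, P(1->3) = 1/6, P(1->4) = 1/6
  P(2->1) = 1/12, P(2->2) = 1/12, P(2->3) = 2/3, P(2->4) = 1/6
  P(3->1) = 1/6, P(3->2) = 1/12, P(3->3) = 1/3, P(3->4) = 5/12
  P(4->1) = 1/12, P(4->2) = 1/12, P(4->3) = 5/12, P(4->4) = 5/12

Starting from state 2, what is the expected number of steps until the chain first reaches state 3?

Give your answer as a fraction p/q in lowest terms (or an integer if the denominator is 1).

Let h_i = expected steps to first reach 3 from state i.
Boundary: h_3 = 0.
First-step equations for the other states:
  h_1 = 1 + 1/6*h_1 + 1/2*h_2 + 1/6*h_3 + 1/6*h_4
  h_2 = 1 + 1/12*h_1 + 1/12*h_2 + 2/3*h_3 + 1/6*h_4
  h_4 = 1 + 1/12*h_1 + 1/12*h_2 + 5/12*h_3 + 5/12*h_4

Substituting h_3 = 0 and rearranging gives the linear system (I - Q) h = 1:
  [5/6, -1/2, -1/6] . (h_1, h_2, h_4) = 1
  [-1/12, 11/12, -1/6] . (h_1, h_2, h_4) = 1
  [-1/12, -1/12, 7/12] . (h_1, h_2, h_4) = 1

Solving yields:
  h_1 = 153/56
  h_2 = 99/56
  h_4 = 33/14

Starting state is 2, so the expected hitting time is h_2 = 99/56.

Answer: 99/56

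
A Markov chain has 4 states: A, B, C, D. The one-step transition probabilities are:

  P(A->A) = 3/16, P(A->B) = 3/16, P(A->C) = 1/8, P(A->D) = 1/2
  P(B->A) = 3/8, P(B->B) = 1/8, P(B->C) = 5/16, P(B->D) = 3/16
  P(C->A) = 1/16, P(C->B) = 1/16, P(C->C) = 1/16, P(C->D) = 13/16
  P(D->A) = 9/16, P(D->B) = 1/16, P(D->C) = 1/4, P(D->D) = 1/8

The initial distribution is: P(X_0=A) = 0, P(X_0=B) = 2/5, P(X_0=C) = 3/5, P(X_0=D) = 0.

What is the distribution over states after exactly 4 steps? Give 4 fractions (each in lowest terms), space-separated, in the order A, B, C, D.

Propagating the distribution step by step (d_{t+1} = d_t * P):
d_0 = (A=0, B=2/5, C=3/5, D=0)
  d_1[A] = 0*3/16 + 2/5*3/8 + 3/5*1/16 + 0*9/16 = 3/16
  d_1[B] = 0*3/16 + 2/5*1/8 + 3/5*1/16 + 0*1/16 = 7/80
  d_1[C] = 0*1/8 + 2/5*5/16 + 3/5*1/16 + 0*1/4 = 13/80
  d_1[D] = 0*1/2 + 2/5*3/16 + 3/5*13/16 + 0*1/8 = 9/16
d_1 = (A=3/16, B=7/80, C=13/80, D=9/16)
  d_2[A] = 3/16*3/16 + 7/80*3/8 + 13/80*1/16 + 9/16*9/16 = 101/256
  d_2[B] = 3/16*3/16 + 7/80*1/8 + 13/80*1/16 + 9/16*1/16 = 117/1280
  d_2[C] = 3/16*1/8 + 7/80*5/16 + 13/80*1/16 + 9/16*1/4 = 129/640
  d_2[D] = 3/16*1/2 + 7/80*3/16 + 13/80*13/16 + 9/16*1/8 = 5/16
d_2 = (A=101/256, B=117/1280, C=129/640, D=5/16)
  d_3[A] = 101/256*3/16 + 117/1280*3/8 + 129/640*1/16 + 5/16*9/16 = 1215/4096
  d_3[B] = 101/256*3/16 + 117/1280*1/8 + 129/640*1/16 + 5/16*1/16 = 2407/20480
  d_3[C] = 101/256*1/8 + 117/1280*5/16 + 129/640*1/16 + 5/16*1/4 = 3453/20480
  d_3[D] = 101/256*1/2 + 117/1280*3/16 + 129/640*13/16 + 5/16*1/8 = 1709/4096
d_3 = (A=1215/4096, B=2407/20480, C=3453/20480, D=1709/4096)
  d_4[A] = 1215/4096*3/16 + 2407/20480*3/8 + 3453/20480*1/16 + 1709/4096*9/16 = 22605/65536
  d_4[B] = 1215/4096*3/16 + 2407/20480*1/8 + 3453/20480*1/16 + 1709/4096*1/16 = 35037/327680
  d_4[C] = 1215/4096*1/8 + 2407/20480*5/16 + 3453/20480*1/16 + 1709/4096*1/4 = 30909/163840
  d_4[D] = 1215/4096*1/2 + 2407/20480*3/16 + 3453/20480*13/16 + 1709/4096*1/8 = 2945/8192
d_4 = (A=22605/65536, B=35037/327680, C=30909/163840, D=2945/8192)

Answer: 22605/65536 35037/327680 30909/163840 2945/8192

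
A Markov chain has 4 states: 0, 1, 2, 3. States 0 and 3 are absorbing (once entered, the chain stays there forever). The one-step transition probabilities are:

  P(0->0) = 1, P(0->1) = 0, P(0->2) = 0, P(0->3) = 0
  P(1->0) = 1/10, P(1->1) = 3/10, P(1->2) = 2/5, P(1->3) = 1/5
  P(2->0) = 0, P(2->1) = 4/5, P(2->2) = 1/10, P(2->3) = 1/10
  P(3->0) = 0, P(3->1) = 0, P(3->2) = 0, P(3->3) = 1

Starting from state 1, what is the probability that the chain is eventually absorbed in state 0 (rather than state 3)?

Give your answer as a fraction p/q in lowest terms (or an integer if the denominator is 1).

Answer: 9/31

Derivation:
Let a_i = P(absorbed in 0 | start in state i).
Boundary conditions: a_0 = 1, a_3 = 0.
For each transient state i, a_i = sum_j P(i->j) * a_j:
  a_1 = 1/10*a_0 + 3/10*a_1 + 2/5*a_2 + 1/5*a_3
  a_2 = 0*a_0 + 4/5*a_1 + 1/10*a_2 + 1/10*a_3

Substituting a_0 = 1 and a_3 = 0, rearrange to (I - Q) a = r where r[i] = P(i -> 0):
  [7/10, -2/5] . (a_1, a_2) = 1/10
  [-4/5, 9/10] . (a_1, a_2) = 0

Solving yields:
  a_1 = 9/31
  a_2 = 8/31

Starting state is 1, so the absorption probability is a_1 = 9/31.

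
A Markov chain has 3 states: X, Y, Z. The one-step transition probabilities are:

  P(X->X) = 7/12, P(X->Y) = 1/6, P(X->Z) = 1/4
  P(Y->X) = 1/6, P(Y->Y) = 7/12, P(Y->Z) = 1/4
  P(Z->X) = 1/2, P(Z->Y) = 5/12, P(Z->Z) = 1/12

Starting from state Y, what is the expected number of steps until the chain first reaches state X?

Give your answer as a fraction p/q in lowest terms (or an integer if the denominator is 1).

Let h_i = expected steps to first reach X from state i.
Boundary: h_X = 0.
First-step equations for the other states:
  h_Y = 1 + 1/6*h_X + 7/12*h_Y + 1/4*h_Z
  h_Z = 1 + 1/2*h_X + 5/12*h_Y + 1/12*h_Z

Substituting h_X = 0 and rearranging gives the linear system (I - Q) h = 1:
  [5/12, -1/4] . (h_Y, h_Z) = 1
  [-5/12, 11/12] . (h_Y, h_Z) = 1

Solving yields:
  h_Y = 21/5
  h_Z = 3

Starting state is Y, so the expected hitting time is h_Y = 21/5.

Answer: 21/5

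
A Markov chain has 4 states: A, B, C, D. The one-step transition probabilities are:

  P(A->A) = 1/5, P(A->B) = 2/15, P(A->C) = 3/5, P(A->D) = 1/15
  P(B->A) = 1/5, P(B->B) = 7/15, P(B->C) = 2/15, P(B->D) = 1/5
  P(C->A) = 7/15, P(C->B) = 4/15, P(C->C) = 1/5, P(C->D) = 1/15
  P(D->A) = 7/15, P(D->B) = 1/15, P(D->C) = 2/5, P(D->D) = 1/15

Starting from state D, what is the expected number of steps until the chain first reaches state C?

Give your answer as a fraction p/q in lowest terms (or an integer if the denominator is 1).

Let h_i = expected steps to first reach C from state i.
Boundary: h_C = 0.
First-step equations for the other states:
  h_A = 1 + 1/5*h_A + 2/15*h_B + 3/5*h_C + 1/15*h_D
  h_B = 1 + 1/5*h_A + 7/15*h_B + 2/15*h_C + 1/5*h_D
  h_D = 1 + 7/15*h_A + 1/15*h_B + 2/5*h_C + 1/15*h_D

Substituting h_C = 0 and rearranging gives the linear system (I - Q) h = 1:
  [4/5, -2/15, -1/15] . (h_A, h_B, h_D) = 1
  [-1/5, 8/15, -1/5] . (h_A, h_B, h_D) = 1
  [-7/15, -1/15, 14/15] . (h_A, h_B, h_D) = 1

Solving yields:
  h_A = 2280/1123
  h_B = 3945/1123
  h_D = 2625/1123

Starting state is D, so the expected hitting time is h_D = 2625/1123.

Answer: 2625/1123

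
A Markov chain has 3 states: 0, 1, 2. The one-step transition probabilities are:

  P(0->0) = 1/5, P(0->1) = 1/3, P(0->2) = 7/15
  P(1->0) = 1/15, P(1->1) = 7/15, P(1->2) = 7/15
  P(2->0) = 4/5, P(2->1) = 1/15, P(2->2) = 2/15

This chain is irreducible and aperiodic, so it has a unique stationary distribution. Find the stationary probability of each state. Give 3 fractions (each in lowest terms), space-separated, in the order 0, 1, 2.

The stationary distribution satisfies pi = pi * P, i.e.:
  pi_0 = 1/5*pi_0 + 1/15*pi_1 + 4/5*pi_2
  pi_1 = 1/3*pi_0 + 7/15*pi_1 + 1/15*pi_2
  pi_2 = 7/15*pi_0 + 7/15*pi_1 + 2/15*pi_2
with normalization: pi_0 + pi_1 + pi_2 = 1.

Using the first 2 balance equations plus normalization, the linear system A*pi = b is:
  [-4/5, 1/15, 4/5] . pi = 0
  [1/3, -8/15, 1/15] . pi = 0
  [1, 1, 1] . pi = 1

Solving yields:
  pi_0 = 97/260
  pi_1 = 18/65
  pi_2 = 7/20

Verification (pi * P):
  97/260*1/5 + 18/65*1/15 + 7/20*4/5 = 97/260 = pi_0  (ok)
  97/260*1/3 + 18/65*7/15 + 7/20*1/15 = 18/65 = pi_1  (ok)
  97/260*7/15 + 18/65*7/15 + 7/20*2/15 = 7/20 = pi_2  (ok)

Answer: 97/260 18/65 7/20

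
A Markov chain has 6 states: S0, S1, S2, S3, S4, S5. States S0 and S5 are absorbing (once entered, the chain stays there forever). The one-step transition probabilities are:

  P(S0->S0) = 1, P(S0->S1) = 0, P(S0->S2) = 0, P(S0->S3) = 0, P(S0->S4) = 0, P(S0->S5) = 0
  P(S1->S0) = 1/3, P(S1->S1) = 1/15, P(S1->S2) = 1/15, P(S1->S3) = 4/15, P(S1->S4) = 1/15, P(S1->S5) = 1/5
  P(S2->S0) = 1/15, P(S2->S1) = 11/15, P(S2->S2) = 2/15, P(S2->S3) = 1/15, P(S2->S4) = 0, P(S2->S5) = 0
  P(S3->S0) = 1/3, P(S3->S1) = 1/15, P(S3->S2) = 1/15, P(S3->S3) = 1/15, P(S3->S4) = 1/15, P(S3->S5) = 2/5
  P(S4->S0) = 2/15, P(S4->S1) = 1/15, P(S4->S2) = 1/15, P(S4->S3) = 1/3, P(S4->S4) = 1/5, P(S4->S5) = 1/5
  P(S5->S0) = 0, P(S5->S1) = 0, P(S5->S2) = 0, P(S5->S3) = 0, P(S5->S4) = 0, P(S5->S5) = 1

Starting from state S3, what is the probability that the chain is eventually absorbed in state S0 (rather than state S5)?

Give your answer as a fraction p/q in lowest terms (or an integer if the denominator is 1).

Answer: 35/74

Derivation:
Let a_i = P(absorbed in S0 | start in state i).
Boundary conditions: a_S0 = 1, a_S5 = 0.
For each transient state i, a_i = sum_j P(i->j) * a_j:
  a_S1 = 1/3*a_S0 + 1/15*a_S1 + 1/15*a_S2 + 4/15*a_S3 + 1/15*a_S4 + 1/5*a_S5
  a_S2 = 1/15*a_S0 + 11/15*a_S1 + 2/15*a_S2 + 1/15*a_S3 + 0*a_S4 + 0*a_S5
  a_S3 = 1/3*a_S0 + 1/15*a_S1 + 1/15*a_S2 + 1/15*a_S3 + 1/15*a_S4 + 2/5*a_S5
  a_S4 = 2/15*a_S0 + 1/15*a_S1 + 1/15*a_S2 + 1/3*a_S3 + 1/5*a_S4 + 1/5*a_S5

Substituting a_S0 = 1 and a_S5 = 0, rearrange to (I - Q) a = r where r[i] = P(i -> S0):
  [14/15, -1/15, -4/15, -1/15] . (a_S1, a_S2, a_S3, a_S4) = 1/3
  [-11/15, 13/15, -1/15, 0] . (a_S1, a_S2, a_S3, a_S4) = 1/15
  [-1/15, -1/15, 14/15, -1/15] . (a_S1, a_S2, a_S3, a_S4) = 1/3
  [-1/15, -1/15, -1/3, 4/5] . (a_S1, a_S2, a_S3, a_S4) = 2/15

Solving yields:
  a_S1 = 21/37
  a_S2 = 571/962
  a_S3 = 35/74
  a_S4 = 443/962

Starting state is S3, so the absorption probability is a_S3 = 35/74.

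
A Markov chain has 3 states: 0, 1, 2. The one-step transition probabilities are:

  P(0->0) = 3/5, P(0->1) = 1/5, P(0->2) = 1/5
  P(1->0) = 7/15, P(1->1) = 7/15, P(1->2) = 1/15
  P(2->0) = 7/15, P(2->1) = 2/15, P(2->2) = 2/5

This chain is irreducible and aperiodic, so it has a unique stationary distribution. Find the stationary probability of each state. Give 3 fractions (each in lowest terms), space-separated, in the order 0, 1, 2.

The stationary distribution satisfies pi = pi * P, i.e.:
  pi_0 = 3/5*pi_0 + 7/15*pi_1 + 7/15*pi_2
  pi_1 = 1/5*pi_0 + 7/15*pi_1 + 2/15*pi_2
  pi_2 = 1/5*pi_0 + 1/15*pi_1 + 2/5*pi_2
with normalization: pi_0 + pi_1 + pi_2 = 1.

Using the first 2 balance equations plus normalization, the linear system A*pi = b is:
  [-2/5, 7/15, 7/15] . pi = 0
  [1/5, -8/15, 2/15] . pi = 0
  [1, 1, 1] . pi = 1

Solving yields:
  pi_0 = 7/13
  pi_1 = 33/130
  pi_2 = 27/130

Verification (pi * P):
  7/13*3/5 + 33/130*7/15 + 27/130*7/15 = 7/13 = pi_0  (ok)
  7/13*1/5 + 33/130*7/15 + 27/130*2/15 = 33/130 = pi_1  (ok)
  7/13*1/5 + 33/130*1/15 + 27/130*2/5 = 27/130 = pi_2  (ok)

Answer: 7/13 33/130 27/130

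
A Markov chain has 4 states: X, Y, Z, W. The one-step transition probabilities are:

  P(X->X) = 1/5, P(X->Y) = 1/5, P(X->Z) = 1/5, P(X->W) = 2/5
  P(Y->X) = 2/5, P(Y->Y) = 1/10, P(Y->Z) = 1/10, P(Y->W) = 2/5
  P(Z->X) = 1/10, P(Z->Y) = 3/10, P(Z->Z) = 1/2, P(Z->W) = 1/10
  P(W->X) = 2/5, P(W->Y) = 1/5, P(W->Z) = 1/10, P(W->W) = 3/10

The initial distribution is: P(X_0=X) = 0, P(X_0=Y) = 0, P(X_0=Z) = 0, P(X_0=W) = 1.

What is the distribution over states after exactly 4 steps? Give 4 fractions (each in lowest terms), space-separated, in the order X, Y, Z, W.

Propagating the distribution step by step (d_{t+1} = d_t * P):
d_0 = (X=0, Y=0, Z=0, W=1)
  d_1[X] = 0*1/5 + 0*2/5 + 0*1/10 + 1*2/5 = 2/5
  d_1[Y] = 0*1/5 + 0*1/10 + 0*3/10 + 1*1/5 = 1/5
  d_1[Z] = 0*1/5 + 0*1/10 + 0*1/2 + 1*1/10 = 1/10
  d_1[W] = 0*2/5 + 0*2/5 + 0*1/10 + 1*3/10 = 3/10
d_1 = (X=2/5, Y=1/5, Z=1/10, W=3/10)
  d_2[X] = 2/5*1/5 + 1/5*2/5 + 1/10*1/10 + 3/10*2/5 = 29/100
  d_2[Y] = 2/5*1/5 + 1/5*1/10 + 1/10*3/10 + 3/10*1/5 = 19/100
  d_2[Z] = 2/5*1/5 + 1/5*1/10 + 1/10*1/2 + 3/10*1/10 = 9/50
  d_2[W] = 2/5*2/5 + 1/5*2/5 + 1/10*1/10 + 3/10*3/10 = 17/50
d_2 = (X=29/100, Y=19/100, Z=9/50, W=17/50)
  d_3[X] = 29/100*1/5 + 19/100*2/5 + 9/50*1/10 + 17/50*2/5 = 36/125
  d_3[Y] = 29/100*1/5 + 19/100*1/10 + 9/50*3/10 + 17/50*1/5 = 199/1000
  d_3[Z] = 29/100*1/5 + 19/100*1/10 + 9/50*1/2 + 17/50*1/10 = 201/1000
  d_3[W] = 29/100*2/5 + 19/100*2/5 + 9/50*1/10 + 17/50*3/10 = 39/125
d_3 = (X=36/125, Y=199/1000, Z=201/1000, W=39/125)
  d_4[X] = 36/125*1/5 + 199/1000*2/5 + 201/1000*1/10 + 39/125*2/5 = 2821/10000
  d_4[Y] = 36/125*1/5 + 199/1000*1/10 + 201/1000*3/10 + 39/125*1/5 = 1001/5000
  d_4[Z] = 36/125*1/5 + 199/1000*1/10 + 201/1000*1/2 + 39/125*1/10 = 523/2500
  d_4[W] = 36/125*2/5 + 199/1000*2/5 + 201/1000*1/10 + 39/125*3/10 = 617/2000
d_4 = (X=2821/10000, Y=1001/5000, Z=523/2500, W=617/2000)

Answer: 2821/10000 1001/5000 523/2500 617/2000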